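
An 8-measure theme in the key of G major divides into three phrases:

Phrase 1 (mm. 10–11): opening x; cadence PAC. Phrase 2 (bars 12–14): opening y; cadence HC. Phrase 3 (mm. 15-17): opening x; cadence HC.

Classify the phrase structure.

The final phrase closes with a half cadence, which is not stronger than the preceding half cadence; the 3 phrases lack an overall antecedent–consequent design and so form a phrase group.

phrase group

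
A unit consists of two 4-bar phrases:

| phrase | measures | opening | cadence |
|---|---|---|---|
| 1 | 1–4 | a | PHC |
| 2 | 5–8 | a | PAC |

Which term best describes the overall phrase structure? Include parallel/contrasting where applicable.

Phrase 1 ends with a Phrygian half cadence (weaker) and phrase 2 with a perfect authentic cadence (stronger): antecedent + consequent = a period.
The two phrases open with the same material (a / a), so the period is parallel.

parallel period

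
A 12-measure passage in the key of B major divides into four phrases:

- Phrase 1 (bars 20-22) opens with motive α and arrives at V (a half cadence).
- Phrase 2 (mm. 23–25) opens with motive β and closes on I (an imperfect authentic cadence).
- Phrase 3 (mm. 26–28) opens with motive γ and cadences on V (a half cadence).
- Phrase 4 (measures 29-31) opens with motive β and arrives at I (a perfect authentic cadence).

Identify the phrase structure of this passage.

Four phrases in two halves: the first half (mm. 20-25) ends with an imperfect authentic cadence, the second (mm. 26-31) with a perfect authentic cadence — a large antecedent–consequent pair, i.e. a double period.
Phrase 3 begins with different material from phrase 1, making it contrasting.

contrasting double period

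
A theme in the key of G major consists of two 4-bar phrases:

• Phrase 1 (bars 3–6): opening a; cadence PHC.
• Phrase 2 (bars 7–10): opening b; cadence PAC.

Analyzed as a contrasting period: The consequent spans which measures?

The antecedent is the phrase ending with the weaker cadence (Phrygian half cadence, phrase 1) and the consequent the one ending more conclusively (perfect authentic cadence, phrase 2); the consequent is measures 7-10.

measures 7–10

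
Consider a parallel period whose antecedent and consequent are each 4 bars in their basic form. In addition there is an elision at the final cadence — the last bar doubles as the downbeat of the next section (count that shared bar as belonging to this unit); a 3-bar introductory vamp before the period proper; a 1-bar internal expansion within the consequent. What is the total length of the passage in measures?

Basic parallel period: 4 + 4 = 8 bars.
8 (basic form) + 3 (introduction) + 1 (internal expansion) = 12.
The elision shares a bar with the next section but does not change this unit's count.

12 measures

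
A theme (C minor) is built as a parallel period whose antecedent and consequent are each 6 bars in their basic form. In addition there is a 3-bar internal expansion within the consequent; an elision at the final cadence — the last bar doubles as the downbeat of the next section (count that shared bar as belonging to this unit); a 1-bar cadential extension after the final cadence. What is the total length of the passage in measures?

16 measures

Basic parallel period: 6 + 6 = 12 bars.
12 (basic form) + 3 (internal expansion) + 1 (cadential extension) = 16.
The elision shares a bar with the next section but does not change this unit's count.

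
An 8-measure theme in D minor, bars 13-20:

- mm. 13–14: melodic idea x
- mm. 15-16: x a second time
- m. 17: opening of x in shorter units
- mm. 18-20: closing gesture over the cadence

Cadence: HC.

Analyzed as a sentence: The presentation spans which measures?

measures 13–16

The presentation of a sentence is the basic idea (mm. 13–14) plus its repetition (measures 15–16); the presentation is therefore mm. 13-16.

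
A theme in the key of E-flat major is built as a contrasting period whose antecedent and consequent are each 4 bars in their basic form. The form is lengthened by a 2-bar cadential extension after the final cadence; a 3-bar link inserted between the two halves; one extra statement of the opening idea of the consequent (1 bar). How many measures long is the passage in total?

Basic contrasting period: 4 + 4 = 8 bars.
8 (basic form) + 2 (cadential extension) + 3 (link) + 1 (extra statement) = 14.

14 measures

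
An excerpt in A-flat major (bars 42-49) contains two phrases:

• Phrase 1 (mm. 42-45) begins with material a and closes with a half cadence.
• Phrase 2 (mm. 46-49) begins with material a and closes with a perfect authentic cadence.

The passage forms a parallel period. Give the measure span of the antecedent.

measures 42–45

The phrase ending with the weaker cadence (half cadence) is the antecedent; the one ending more conclusively (perfect authentic cadence) is the consequent. The antecedent is measures 42–45.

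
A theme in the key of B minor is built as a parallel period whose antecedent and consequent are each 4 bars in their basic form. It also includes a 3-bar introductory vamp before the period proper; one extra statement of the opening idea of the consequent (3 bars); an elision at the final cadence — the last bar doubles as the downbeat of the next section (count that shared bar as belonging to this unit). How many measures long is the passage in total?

14 measures

Basic parallel period: 4 + 4 = 8 bars.
8 (basic form) + 3 (introduction) + 3 (extra statement) = 14.
The elision shares a bar with the next section but does not change this unit's count.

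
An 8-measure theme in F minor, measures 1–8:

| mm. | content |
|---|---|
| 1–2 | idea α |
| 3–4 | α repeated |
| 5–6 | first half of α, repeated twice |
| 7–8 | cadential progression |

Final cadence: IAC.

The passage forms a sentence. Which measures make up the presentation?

The presentation of a sentence is the basic idea (mm. 1-2) plus its repetition (mm. 3–4); the presentation is therefore mm. 1–4.

measures 1–4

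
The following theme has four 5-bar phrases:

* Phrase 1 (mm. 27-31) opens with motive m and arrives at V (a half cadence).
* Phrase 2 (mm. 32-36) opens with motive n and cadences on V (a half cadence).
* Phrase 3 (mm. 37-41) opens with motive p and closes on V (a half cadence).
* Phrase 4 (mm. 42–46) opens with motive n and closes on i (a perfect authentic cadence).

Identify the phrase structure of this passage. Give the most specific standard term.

Four phrases in two halves: the first half (mm. 27–36) ends with a half cadence, the second (mm. 37–46) with a perfect authentic cadence — a large antecedent–consequent pair, i.e. a double period.
Phrase 3 begins with different material from phrase 1, making it contrasting.

contrasting double period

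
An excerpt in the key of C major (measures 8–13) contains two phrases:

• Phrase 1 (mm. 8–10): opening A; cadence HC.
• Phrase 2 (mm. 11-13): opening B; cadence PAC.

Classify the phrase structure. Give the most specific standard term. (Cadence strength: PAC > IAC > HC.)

contrasting period

Phrase 1 ends with a half cadence (weaker) and phrase 2 with a perfect authentic cadence (stronger): antecedent + consequent = a period.
The two phrases open with different material (A / B), so the period is contrasting.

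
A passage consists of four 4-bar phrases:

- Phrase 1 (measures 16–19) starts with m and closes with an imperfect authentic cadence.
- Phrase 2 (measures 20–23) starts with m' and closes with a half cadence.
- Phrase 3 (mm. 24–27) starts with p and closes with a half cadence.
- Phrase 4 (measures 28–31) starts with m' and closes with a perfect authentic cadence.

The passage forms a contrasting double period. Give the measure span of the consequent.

In a double period the four phrases pair into a large antecedent (phrases 1–2, ending half cadence) and a large consequent (phrases 3–4, ending perfect authentic cadence). The consequent spans mm. 24–31.

measures 24–31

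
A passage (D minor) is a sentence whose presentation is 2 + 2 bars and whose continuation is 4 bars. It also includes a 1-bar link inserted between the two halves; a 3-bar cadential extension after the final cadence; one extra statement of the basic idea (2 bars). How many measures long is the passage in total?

14 measures

Basic sentence: 2 + 2 + 4 = 8 bars.
8 (basic form) + 1 (link) + 3 (cadential extension) + 2 (extra statement) = 14.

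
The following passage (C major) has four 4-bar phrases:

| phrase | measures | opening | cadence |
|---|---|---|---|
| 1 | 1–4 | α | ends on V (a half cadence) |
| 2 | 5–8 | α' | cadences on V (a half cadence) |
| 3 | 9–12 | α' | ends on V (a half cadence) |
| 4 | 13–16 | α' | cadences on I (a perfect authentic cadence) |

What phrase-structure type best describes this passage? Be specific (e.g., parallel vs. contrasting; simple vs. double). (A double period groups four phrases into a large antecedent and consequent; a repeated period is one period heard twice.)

Four phrases in two halves: the first half (mm. 1-8) ends with a half cadence, the second (measures 9-16) with a perfect authentic cadence — a large antecedent–consequent pair, i.e. a double period.
Phrase 3 begins with the same material as phrase 1, making it parallel.

parallel double period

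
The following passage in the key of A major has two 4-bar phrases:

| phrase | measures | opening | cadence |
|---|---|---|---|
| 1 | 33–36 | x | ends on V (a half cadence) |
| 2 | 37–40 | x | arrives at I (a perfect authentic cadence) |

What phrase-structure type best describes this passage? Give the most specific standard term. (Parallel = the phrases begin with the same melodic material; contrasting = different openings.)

parallel period

Phrase 1 ends with a half cadence (weaker) and phrase 2 with a perfect authentic cadence (stronger): antecedent + consequent = a period.
The two phrases open with the same material (x / x), so the period is parallel.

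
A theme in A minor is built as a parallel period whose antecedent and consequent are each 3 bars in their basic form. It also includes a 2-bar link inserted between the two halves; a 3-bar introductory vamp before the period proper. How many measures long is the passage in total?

11 measures

Basic parallel period: 3 + 3 = 6 bars.
6 (basic form) + 2 (link) + 3 (introduction) = 11.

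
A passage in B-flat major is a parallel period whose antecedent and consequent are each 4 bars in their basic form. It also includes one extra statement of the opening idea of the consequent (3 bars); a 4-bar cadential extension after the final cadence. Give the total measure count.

15 measures

Basic parallel period: 4 + 4 = 8 bars.
8 (basic form) + 3 (extra statement) + 4 (cadential extension) = 15.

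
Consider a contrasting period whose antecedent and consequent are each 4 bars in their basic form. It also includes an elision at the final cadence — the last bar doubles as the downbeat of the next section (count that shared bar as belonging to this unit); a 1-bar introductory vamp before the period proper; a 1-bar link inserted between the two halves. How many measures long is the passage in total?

10 measures

Basic contrasting period: 4 + 4 = 8 bars.
8 (basic form) + 1 (introduction) + 1 (link) = 10.
The elision shares a bar with the next section but does not change this unit's count.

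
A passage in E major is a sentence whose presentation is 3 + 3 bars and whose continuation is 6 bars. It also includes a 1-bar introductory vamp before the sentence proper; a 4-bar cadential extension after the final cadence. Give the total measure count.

17 measures

Basic sentence: 3 + 3 + 6 = 12 bars.
12 (basic form) + 1 (introduction) + 4 (cadential extension) = 17.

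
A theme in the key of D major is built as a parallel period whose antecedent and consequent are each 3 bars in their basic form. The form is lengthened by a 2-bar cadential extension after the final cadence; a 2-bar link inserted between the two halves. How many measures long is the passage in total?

Basic parallel period: 3 + 3 = 6 bars.
6 (basic form) + 2 (cadential extension) + 2 (link) = 10.

10 measures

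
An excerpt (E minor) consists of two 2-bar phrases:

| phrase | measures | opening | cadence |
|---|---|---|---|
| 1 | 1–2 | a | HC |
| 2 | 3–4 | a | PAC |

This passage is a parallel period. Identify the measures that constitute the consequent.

The antecedent is the phrase ending with the weaker cadence (half cadence, phrase 1) and the consequent the one ending more conclusively (perfect authentic cadence, phrase 2); the consequent is mm. 3–4.

measures 3–4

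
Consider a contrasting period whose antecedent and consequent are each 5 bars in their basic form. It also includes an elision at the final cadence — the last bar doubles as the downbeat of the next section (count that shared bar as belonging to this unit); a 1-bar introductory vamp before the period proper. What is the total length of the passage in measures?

Basic contrasting period: 5 + 5 = 10 bars.
10 (basic form) + 1 (introduction) = 11.
The elision shares a bar with the next section but does not change this unit's count.

11 measures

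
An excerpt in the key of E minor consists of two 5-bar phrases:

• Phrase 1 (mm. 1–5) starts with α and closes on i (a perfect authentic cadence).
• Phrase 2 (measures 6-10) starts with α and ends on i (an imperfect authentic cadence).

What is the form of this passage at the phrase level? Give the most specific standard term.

The second phrase closes with an imperfect authentic cadence, which is not stronger than the first phrase's perfect authentic cadence; without a weak→strong cadential pair there is no antecedent–consequent relationship, so this is a phrase group rather than a period.

phrase group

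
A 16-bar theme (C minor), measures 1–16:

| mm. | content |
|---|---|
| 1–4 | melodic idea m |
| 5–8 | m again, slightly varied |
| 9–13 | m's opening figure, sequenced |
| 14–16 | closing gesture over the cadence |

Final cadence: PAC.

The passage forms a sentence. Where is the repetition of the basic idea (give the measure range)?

The presentation of a sentence is the basic idea (mm. 1–4) plus its repetition (mm. 5–8); the repetition of the basic idea is therefore mm. 5–8.

measures 5–8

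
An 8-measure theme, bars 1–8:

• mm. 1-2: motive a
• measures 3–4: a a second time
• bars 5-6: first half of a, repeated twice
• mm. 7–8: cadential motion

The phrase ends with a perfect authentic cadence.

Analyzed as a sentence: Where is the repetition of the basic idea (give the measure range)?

measures 3–4

The presentation of a sentence is the basic idea (mm. 1–2) plus its repetition (bars 3–4); the repetition of the basic idea is therefore measures 3-4.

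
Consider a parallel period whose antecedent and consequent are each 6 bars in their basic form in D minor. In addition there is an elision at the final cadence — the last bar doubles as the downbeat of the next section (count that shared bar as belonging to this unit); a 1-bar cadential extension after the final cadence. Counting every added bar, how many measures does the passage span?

13 measures

Basic parallel period: 6 + 6 = 12 bars.
12 (basic form) + 1 (cadential extension) = 13.
The elision shares a bar with the next section but does not change this unit's count.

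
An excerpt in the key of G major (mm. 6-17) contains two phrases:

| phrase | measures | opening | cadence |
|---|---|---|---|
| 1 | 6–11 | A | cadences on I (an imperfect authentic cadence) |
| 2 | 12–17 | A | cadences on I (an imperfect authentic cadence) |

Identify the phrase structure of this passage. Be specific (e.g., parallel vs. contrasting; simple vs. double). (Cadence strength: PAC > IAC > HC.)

repeated phrase

Both phrases have the same opening (A) and the same cadence (imperfect authentic cadence): the second is a restatement, not a consequent, so this is a repeated phrase rather than a period.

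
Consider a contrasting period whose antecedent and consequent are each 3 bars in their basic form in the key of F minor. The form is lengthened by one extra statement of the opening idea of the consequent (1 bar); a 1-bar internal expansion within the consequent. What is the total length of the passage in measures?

8 measures

Basic contrasting period: 3 + 3 = 6 bars.
6 (basic form) + 1 (extra statement) + 1 (internal expansion) = 8.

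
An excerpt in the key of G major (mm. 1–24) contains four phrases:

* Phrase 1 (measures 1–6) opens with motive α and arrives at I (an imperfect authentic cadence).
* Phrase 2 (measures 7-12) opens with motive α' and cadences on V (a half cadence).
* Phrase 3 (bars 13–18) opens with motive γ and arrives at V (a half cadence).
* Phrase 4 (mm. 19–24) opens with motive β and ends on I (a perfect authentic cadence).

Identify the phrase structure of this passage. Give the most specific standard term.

contrasting double period

Four phrases in two halves: the first half (mm. 1–12) ends with a half cadence, the second (mm. 13–24) with a perfect authentic cadence — a large antecedent–consequent pair, i.e. a double period.
Phrase 3 begins with different material from phrase 1, making it contrasting.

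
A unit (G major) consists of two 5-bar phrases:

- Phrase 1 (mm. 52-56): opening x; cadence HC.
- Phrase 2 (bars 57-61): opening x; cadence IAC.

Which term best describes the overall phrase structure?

parallel period

Phrase 1 ends with a half cadence (weaker) and phrase 2 with an imperfect authentic cadence (stronger): antecedent + consequent = a period.
The two phrases open with the same material (x / x), so the period is parallel.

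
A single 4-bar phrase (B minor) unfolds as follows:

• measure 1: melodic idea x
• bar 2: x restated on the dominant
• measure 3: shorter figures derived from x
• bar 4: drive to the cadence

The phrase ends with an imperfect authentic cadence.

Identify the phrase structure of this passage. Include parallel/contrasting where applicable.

sentence

Basic idea (bar 1) + its repetition (m. 2) form the presentation; fragmentation and cadence (mm. 3–4) form the continuation — the 4-bar whole is a sentence.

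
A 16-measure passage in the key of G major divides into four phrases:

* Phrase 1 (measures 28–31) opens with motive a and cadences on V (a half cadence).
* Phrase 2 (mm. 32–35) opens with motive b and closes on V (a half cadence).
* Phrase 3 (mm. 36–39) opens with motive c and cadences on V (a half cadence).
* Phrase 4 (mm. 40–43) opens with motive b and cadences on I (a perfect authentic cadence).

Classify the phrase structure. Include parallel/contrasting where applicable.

contrasting double period

Four phrases in two halves: the first half (bars 28–35) ends with a half cadence, the second (bars 36-43) with a perfect authentic cadence — a large antecedent–consequent pair, i.e. a double period.
Phrase 3 begins with different material from phrase 1, making it contrasting.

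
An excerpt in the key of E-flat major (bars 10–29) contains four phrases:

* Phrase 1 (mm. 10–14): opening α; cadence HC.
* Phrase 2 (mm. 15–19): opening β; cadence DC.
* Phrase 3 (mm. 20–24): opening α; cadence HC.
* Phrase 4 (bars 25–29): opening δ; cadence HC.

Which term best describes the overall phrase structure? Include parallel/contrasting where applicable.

phrase group

Phrase 4 ends with a half cadence, no stronger than phrase 2's deceptive cadence, so the four phrases do not form a double period; nor do phrases 3–4 duplicate 1–2, so it is not a repeated period. With no phrase reaching a conclusive cadence, the passage is a phrase group.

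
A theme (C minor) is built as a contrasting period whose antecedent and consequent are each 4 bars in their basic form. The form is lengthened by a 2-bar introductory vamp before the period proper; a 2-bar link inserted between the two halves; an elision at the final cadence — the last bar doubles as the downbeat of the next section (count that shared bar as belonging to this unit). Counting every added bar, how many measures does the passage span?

12 measures

Basic contrasting period: 4 + 4 = 8 bars.
8 (basic form) + 2 (introduction) + 2 (link) = 12.
The elision shares a bar with the next section but does not change this unit's count.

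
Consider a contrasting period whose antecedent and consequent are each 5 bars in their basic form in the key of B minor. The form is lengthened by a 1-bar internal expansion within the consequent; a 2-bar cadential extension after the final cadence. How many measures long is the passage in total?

Basic contrasting period: 5 + 5 = 10 bars.
10 (basic form) + 1 (internal expansion) + 2 (cadential extension) = 13.

13 measures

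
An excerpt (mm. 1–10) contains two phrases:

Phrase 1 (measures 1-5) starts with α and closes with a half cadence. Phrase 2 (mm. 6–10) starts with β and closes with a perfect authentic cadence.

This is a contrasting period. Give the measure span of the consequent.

measures 6–10

The phrase ending with the weaker cadence (half cadence) is the antecedent; the one ending more conclusively (perfect authentic cadence) is the consequent. The consequent is measures 6–10.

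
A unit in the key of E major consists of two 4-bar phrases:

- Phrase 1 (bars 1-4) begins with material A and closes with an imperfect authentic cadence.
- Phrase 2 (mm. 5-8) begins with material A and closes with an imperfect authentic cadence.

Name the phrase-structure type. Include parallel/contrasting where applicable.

repeated phrase

Both phrases have the same opening (A) and the same cadence (imperfect authentic cadence): the second is a restatement, not a consequent, so this is a repeated phrase rather than a period.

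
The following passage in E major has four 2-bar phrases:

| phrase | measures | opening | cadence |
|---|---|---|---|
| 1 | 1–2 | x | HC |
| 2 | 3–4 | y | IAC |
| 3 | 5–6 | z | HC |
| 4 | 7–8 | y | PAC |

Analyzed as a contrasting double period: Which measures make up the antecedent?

measures 1–4

In a double period the four phrases pair into a large antecedent (phrases 1–2, ending imperfect authentic cadence) and a large consequent (phrases 3–4, ending perfect authentic cadence). The antecedent spans mm. 1-4.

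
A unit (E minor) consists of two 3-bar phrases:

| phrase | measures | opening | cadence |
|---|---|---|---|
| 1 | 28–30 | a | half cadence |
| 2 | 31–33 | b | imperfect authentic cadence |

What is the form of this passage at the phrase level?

contrasting period

Phrase 1 ends with a half cadence (weaker) and phrase 2 with an imperfect authentic cadence (stronger): antecedent + consequent = a period.
The two phrases open with different material (a / b), so the period is contrasting.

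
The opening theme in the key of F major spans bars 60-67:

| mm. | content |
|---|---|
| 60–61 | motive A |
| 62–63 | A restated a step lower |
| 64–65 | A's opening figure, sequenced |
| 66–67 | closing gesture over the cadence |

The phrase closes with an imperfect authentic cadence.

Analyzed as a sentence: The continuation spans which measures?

After the presentation (measures 60–63), the continuation covers the fragmentation through the cadence: mm. 64-67.

measures 64–67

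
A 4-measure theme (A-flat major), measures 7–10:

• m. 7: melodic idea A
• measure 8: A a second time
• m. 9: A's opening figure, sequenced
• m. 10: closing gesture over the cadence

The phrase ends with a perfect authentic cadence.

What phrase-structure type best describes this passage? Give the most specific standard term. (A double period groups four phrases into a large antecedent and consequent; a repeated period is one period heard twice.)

sentence

Basic idea (m. 7) + its repetition (measure 8) form the presentation; fragmentation and cadence (bars 9-10) form the continuation — the 4-bar whole is a sentence.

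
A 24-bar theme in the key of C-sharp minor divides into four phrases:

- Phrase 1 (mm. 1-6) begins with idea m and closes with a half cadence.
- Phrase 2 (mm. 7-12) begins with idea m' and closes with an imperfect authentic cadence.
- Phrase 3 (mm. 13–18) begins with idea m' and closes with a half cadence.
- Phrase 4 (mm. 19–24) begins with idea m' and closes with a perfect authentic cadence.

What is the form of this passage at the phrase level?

Four phrases in two halves: the first half (mm. 1–12) ends with an imperfect authentic cadence, the second (bars 13–24) with a perfect authentic cadence — a large antecedent–consequent pair, i.e. a double period.
Phrase 3 begins with the same material as phrase 1, making it parallel.

parallel double period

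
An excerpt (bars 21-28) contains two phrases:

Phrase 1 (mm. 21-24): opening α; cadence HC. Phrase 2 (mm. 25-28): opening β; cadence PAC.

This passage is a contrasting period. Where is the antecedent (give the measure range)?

The antecedent is the phrase ending with the weaker cadence (half cadence, phrase 1) and the consequent the one ending more conclusively (perfect authentic cadence, phrase 2); the antecedent is mm. 21–24.

measures 21–24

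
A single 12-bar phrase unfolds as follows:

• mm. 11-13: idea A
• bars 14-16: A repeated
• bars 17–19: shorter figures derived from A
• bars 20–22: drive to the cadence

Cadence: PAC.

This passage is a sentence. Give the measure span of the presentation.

The presentation of a sentence is the basic idea (mm. 11-13) plus its repetition (mm. 14-16); the presentation is therefore bars 11–16.

measures 11–16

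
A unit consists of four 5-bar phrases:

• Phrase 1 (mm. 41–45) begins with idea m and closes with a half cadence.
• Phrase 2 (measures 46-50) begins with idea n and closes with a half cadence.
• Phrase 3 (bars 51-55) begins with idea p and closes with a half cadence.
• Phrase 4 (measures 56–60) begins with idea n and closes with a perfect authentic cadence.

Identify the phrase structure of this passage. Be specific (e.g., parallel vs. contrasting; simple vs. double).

contrasting double period

Four phrases in two halves: the first half (mm. 41–50) ends with a half cadence, the second (mm. 51–60) with a perfect authentic cadence — a large antecedent–consequent pair, i.e. a double period.
Phrase 3 begins with different material from phrase 1, making it contrasting.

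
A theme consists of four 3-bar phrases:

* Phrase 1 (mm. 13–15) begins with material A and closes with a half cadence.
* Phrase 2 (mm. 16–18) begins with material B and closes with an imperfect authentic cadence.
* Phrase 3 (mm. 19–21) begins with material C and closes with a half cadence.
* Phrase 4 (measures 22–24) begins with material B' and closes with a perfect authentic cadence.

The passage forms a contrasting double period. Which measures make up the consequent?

measures 19–24

In a double period the four phrases pair into a large antecedent (phrases 1–2, ending imperfect authentic cadence) and a large consequent (phrases 3–4, ending perfect authentic cadence). The consequent spans mm. 19–24.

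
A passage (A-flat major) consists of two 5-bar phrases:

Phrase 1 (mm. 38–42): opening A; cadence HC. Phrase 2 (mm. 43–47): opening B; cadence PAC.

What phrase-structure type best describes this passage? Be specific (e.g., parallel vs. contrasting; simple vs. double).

Phrase 1 ends with a half cadence (weaker) and phrase 2 with a perfect authentic cadence (stronger): antecedent + consequent = a period.
The two phrases open with different material (A / B), so the period is contrasting.

contrasting period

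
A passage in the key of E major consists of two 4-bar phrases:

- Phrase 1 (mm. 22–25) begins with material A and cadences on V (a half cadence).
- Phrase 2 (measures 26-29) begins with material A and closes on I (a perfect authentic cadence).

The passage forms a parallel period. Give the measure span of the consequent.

The phrase ending with the weaker cadence (half cadence) is the antecedent; the one ending more conclusively (perfect authentic cadence) is the consequent. The consequent is measures 26–29.

measures 26–29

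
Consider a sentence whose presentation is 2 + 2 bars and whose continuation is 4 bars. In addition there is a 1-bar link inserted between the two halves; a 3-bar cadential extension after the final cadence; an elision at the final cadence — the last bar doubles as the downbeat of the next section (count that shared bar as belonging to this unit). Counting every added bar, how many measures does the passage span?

Basic sentence: 2 + 2 + 4 = 8 bars.
8 (basic form) + 1 (link) + 3 (cadential extension) = 12.
The elision shares a bar with the next section but does not change this unit's count.

12 measures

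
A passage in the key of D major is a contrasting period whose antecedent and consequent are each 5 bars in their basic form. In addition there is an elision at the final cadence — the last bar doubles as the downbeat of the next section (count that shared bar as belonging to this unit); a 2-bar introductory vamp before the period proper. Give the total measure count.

Basic contrasting period: 5 + 5 = 10 bars.
10 (basic form) + 2 (introduction) = 12.
The elision shares a bar with the next section but does not change this unit's count.

12 measures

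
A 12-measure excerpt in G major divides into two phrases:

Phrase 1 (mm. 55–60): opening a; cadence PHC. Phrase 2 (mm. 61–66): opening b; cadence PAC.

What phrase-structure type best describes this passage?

Phrase 1 ends with a Phrygian half cadence (weaker) and phrase 2 with a perfect authentic cadence (stronger): antecedent + consequent = a period.
The two phrases open with different material (a / b), so the period is contrasting.

contrasting period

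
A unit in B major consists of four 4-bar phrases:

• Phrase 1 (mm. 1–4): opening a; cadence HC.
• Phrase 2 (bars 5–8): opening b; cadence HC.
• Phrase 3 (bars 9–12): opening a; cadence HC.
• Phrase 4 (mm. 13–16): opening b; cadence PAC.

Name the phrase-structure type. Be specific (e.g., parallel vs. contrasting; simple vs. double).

parallel double period

Four phrases in two halves: the first half (mm. 1-8) ends with a half cadence, the second (bars 9–16) with a perfect authentic cadence — a large antecedent–consequent pair, i.e. a double period.
Phrase 3 begins with the same material as phrase 1, making it parallel.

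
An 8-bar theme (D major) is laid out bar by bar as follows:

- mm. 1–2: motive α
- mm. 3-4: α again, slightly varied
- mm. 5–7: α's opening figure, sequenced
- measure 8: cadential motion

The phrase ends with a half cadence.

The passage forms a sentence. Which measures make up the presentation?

The presentation of a sentence is the basic idea (mm. 1–2) plus its repetition (measures 3-4); the presentation is therefore mm. 1–4.

measures 1–4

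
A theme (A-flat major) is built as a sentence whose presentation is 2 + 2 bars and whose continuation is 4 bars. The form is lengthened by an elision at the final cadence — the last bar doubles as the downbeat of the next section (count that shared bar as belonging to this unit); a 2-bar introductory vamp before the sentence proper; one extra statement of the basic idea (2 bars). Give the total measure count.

Basic sentence: 2 + 2 + 4 = 8 bars.
8 (basic form) + 2 (introduction) + 2 (extra statement) = 12.
The elision shares a bar with the next section but does not change this unit's count.

12 measures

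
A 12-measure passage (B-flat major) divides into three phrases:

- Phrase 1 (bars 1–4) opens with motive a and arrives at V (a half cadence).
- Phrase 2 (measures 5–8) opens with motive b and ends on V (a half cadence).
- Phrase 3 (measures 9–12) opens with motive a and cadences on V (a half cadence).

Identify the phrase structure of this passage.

phrase group

The final phrase closes with a half cadence, which is not stronger than the preceding half cadence; the 3 phrases lack an overall antecedent–consequent design and so form a phrase group.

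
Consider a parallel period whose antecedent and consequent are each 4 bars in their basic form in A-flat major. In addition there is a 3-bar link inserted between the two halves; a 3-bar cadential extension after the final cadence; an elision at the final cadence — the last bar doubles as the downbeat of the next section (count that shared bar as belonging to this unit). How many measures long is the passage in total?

Basic parallel period: 4 + 4 = 8 bars.
8 (basic form) + 3 (link) + 3 (cadential extension) = 14.
The elision shares a bar with the next section but does not change this unit's count.

14 measures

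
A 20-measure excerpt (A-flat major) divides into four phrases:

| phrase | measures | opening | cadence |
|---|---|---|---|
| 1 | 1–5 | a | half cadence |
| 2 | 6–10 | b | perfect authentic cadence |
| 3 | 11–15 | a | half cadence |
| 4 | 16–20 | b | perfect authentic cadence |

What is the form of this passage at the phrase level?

The cadence pattern HC–PAC–HC–PAC is weak–strong twice, and phrases 3–4 restate phrases 1–2: a period heard twice, not a double period (which would end weakly at phrase 2).

repeated period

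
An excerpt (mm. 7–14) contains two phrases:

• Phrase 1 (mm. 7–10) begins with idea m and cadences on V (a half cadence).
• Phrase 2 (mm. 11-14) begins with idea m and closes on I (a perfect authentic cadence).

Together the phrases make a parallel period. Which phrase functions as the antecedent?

The phrase ending with the weaker cadence (half cadence) is the antecedent; the one ending more conclusively (perfect authentic cadence) is the consequent. The antecedent is phrase 1.

phrase 1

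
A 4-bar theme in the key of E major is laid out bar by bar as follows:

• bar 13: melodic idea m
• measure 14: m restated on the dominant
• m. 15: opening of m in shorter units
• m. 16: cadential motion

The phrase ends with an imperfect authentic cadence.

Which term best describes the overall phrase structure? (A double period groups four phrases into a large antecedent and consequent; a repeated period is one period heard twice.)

Basic idea (m. 13) + its repetition (measure 14) form the presentation; fragmentation and cadence (measures 15–16) form the continuation — the 4-bar whole is a sentence.

sentence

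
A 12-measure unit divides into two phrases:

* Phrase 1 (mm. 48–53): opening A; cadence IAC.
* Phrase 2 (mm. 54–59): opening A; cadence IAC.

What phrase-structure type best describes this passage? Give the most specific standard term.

repeated phrase

Both phrases have the same opening (A) and the same cadence (imperfect authentic cadence): the second is a restatement, not a consequent, so this is a repeated phrase rather than a period.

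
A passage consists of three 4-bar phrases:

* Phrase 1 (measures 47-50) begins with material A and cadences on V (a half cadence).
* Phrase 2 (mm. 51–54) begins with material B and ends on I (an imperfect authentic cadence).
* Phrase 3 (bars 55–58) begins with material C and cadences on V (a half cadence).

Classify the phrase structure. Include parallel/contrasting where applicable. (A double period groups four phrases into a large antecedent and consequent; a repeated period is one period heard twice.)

phrase group

The final phrase closes with a half cadence, which is not stronger than the preceding imperfect authentic cadence; the 3 phrases lack an overall antecedent–consequent design and so form a phrase group.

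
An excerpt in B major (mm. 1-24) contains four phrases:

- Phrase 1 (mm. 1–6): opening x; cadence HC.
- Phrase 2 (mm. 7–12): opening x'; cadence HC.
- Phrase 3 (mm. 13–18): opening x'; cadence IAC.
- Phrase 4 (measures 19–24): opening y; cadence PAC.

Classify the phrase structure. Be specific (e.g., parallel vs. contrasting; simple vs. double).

parallel double period

Four phrases in two halves: the first half (bars 1–12) ends with a half cadence, the second (mm. 13–24) with a perfect authentic cadence — a large antecedent–consequent pair, i.e. a double period.
Phrase 3 begins with the same material as phrase 1, making it parallel.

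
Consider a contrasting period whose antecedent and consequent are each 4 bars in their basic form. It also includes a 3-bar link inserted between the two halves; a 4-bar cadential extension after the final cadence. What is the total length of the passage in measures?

15 measures

Basic contrasting period: 4 + 4 = 8 bars.
8 (basic form) + 3 (link) + 4 (cadential extension) = 15.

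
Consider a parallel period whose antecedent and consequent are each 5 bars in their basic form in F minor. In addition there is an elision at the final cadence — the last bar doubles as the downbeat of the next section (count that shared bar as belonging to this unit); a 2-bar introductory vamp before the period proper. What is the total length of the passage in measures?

12 measures

Basic parallel period: 5 + 5 = 10 bars.
10 (basic form) + 2 (introduction) = 12.
The elision shares a bar with the next section but does not change this unit's count.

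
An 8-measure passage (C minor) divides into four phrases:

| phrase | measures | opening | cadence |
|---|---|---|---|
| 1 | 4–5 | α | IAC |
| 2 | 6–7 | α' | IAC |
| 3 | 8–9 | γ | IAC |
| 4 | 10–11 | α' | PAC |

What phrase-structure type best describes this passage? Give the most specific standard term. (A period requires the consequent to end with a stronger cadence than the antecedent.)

Four phrases in two halves: the first half (measures 4–7) ends with an imperfect authentic cadence, the second (mm. 8-11) with a perfect authentic cadence — a large antecedent–consequent pair, i.e. a double period.
Phrase 3 begins with different material from phrase 1, making it contrasting.

contrasting double period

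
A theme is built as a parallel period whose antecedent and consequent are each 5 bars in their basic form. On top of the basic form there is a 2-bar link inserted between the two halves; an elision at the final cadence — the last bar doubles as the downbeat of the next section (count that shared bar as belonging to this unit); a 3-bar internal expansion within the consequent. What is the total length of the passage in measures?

Basic parallel period: 5 + 5 = 10 bars.
10 (basic form) + 2 (link) + 3 (internal expansion) = 15.
The elision shares a bar with the next section but does not change this unit's count.

15 measures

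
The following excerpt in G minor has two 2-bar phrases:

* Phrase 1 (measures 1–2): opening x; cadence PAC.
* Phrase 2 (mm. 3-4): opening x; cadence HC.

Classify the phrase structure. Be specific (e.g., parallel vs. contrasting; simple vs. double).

phrase group

The second phrase closes with a half cadence, which is not stronger than the first phrase's perfect authentic cadence; without a weak→strong cadential pair there is no antecedent–consequent relationship, so this is a phrase group rather than a period.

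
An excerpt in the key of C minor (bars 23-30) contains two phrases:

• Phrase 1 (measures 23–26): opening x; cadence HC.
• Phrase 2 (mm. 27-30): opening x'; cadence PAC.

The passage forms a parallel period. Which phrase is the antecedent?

The phrase ending with the weaker cadence (half cadence) is the antecedent; the one ending more conclusively (perfect authentic cadence) is the consequent. The antecedent is phrase 1.

phrase 1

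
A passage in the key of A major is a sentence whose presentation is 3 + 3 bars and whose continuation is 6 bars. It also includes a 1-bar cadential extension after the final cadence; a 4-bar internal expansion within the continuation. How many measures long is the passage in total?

Basic sentence: 3 + 3 + 6 = 12 bars.
12 (basic form) + 1 (cadential extension) + 4 (internal expansion) = 17.

17 measures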